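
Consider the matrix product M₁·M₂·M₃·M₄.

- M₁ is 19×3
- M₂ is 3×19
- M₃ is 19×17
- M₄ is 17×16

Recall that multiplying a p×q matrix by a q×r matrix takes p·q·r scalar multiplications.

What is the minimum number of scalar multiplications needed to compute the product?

Adjacent pairs: M₁M₂ = 19·3·19 = 1083; M₂M₃ = 3·19·17 = 969; M₃M₄ = 19·17·16 = 5168.
Length 3: M₁..M₃: k=1: 0+969+19·3·17=1938; k=2: 1083+0+19·19·17=7220 → min 1938 | M₂..M₄: k=2: 0+5168+3·19·16=6080; k=3: 969+0+3·17·16=1785 → min 1785.
Length 4: M₁..M₄: k=1: 0+1785+19·3·16=2697; k=2: 1083+5168+19·19·16=12027; k=3: 1938+0+19·17·16=7106 → min 2697.
Optimal order: (M₁·((M₂·M₃)·M₄)) with cost 2697.

2697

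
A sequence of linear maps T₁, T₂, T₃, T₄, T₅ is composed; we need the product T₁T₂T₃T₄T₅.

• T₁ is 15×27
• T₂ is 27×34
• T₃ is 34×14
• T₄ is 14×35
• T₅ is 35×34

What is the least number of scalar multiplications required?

42322

Adjacent pairs: T₁T₂ = 15·27·34 = 13770; T₂T₃ = 27·34·14 = 12852; T₃T₄ = 34·14·35 = 16660; T₄T₅ = 14·35·34 = 16660.
Length 3: T₁..T₃: k=1: 0+12852+15·27·14=18522; k=2: 13770+0+15·34·14=20910 → min 18522 | T₂..T₄: k=2: 0+16660+27·34·35=48790; k=3: 12852+0+27·14·35=26082 → min 26082 | T₃..T₅: k=3: 0+16660+34·14·34=32844; k=4: 16660+0+34·35·34=57120 → min 32844.
Length 4: T₁..T₄: k=1: 0+26082+15·27·35=40257; k=2: 13770+16660+15·34·35=48280; k=3: 18522+0+15·14·35=25872 → min 25872 | T₂..T₅: k=2: 0+32844+27·34·34=64056; k=3: 12852+16660+27·14·34=42364; k=4: 26082+0+27·35·34=58212 → min 42364.
Length 5: T₁..T₅: k=1: 0+42364+15·27·34=56134; k=2: 13770+32844+15·34·34=63954; k=3: 18522+16660+15·14·34=42322; k=4: 25872+0+15·35·34=43722 → min 42322.
Optimal order: ((T₁(T₂T₃))(T₄T₅)) with cost 42322.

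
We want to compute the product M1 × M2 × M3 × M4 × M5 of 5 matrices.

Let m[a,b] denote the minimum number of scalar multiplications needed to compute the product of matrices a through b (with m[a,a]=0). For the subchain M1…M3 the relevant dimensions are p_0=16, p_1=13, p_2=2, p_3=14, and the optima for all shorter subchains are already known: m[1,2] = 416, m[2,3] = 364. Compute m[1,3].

864

m[1,3] = min over k∈[1,2] of m[1,k]+m[k+1,3]+p_{0}·p_k·p_{3}.
k=1: 0 + 364 + 16·13·14 = 3276; k=2: 416 + 0 + 16·2·14 = 864.
Minimum: 864 at k=2.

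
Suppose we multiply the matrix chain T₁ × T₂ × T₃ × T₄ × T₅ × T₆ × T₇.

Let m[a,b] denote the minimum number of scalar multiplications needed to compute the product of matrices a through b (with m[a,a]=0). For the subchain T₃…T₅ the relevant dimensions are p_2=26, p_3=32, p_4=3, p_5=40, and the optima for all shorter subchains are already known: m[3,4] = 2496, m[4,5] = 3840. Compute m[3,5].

5616

m[3,5] = min over k∈[3,4] of m[3,k]+m[k+1,5]+p_{2}·p_k·p_{5}.
k=3: 0 + 3840 + 26·32·40 = 37120; k=4: 2496 + 0 + 26·3·40 = 5616.
Minimum: 5616 at k=4.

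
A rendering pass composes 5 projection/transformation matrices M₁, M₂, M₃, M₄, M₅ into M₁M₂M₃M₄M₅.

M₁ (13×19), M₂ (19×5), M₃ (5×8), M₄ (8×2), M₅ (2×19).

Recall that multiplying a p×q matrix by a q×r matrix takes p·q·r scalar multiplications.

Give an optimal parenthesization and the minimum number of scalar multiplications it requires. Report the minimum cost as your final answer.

1258

Adjacent pairs: M₁M₂ = 13·19·5 = 1235; M₂M₃ = 19·5·8 = 760; M₃M₄ = 5·8·2 = 80; M₄M₅ = 8·2·19 = 304.
Length 3: M₁..M₃: k=1: 0+760+13·19·8=2736; k=2: 1235+0+13·5·8=1755 → min 1755 | M₂..M₄: k=2: 0+80+19·5·2=270; k=3: 760+0+19·8·2=1064 → min 270 | M₃..M₅: k=3: 0+304+5·8·19=1064; k=4: 80+0+5·2·19=270 → min 270.
Length 4: M₁..M₄: k=1: 0+270+13·19·2=764; k=2: 1235+80+13·5·2=1445; k=3: 1755+0+13·8·2=1963 → min 764 | M₂..M₅: k=2: 0+270+19·5·19=2075; k=3: 760+304+19·8·19=3952; k=4: 270+0+19·2·19=992 → min 992.
Length 5: M₁..M₅: k=1: 0+992+13·19·19=5685; k=2: 1235+270+13·5·19=2740; k=3: 1755+304+13·8·19=4035; k=4: 764+0+13·2·19=1258 → min 1258.
Optimal parenthesization: ((M₁(M₂(M₃M₄)))M₅) with cost 1258.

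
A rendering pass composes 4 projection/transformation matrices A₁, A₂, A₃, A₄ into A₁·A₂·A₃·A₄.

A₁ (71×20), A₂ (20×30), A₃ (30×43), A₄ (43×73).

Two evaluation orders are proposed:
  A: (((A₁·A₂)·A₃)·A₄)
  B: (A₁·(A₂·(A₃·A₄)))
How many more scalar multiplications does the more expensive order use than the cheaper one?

115429

Order A = (((A₁·A₂)·A₃)·A₄): (A₁·A₂): 71×20 by 20×30 → 71×30, cost 71·20·30 = 42600; ((A₁·A₂)·A₃): 71×30 by 30×43 → 71×43, cost 71·30·43 = 91590; cumulative 134190; (((A₁·A₂)·A₃)·A₄): 71×43 by 43×73 → 71×73, cost 71·43·73 = 222869; cumulative 357059. Total 357059.
Order B = (A₁·(A₂·(A₃·A₄))): (A₃·A₄): 30×43 by 43×73 → 30×73, cost 30·43·73 = 94170; (A₂·(A₃·A₄)): 20×30 by 30×73 → 20×73, cost 20·30·73 = 43800; cumulative 137970; (A₁·(A₂·(A₃·A₄))): 71×20 by 20×73 → 71×73, cost 71·20·73 = 103660; cumulative 241630. Total 241630.
Difference: |357059 − 241630| = 115429.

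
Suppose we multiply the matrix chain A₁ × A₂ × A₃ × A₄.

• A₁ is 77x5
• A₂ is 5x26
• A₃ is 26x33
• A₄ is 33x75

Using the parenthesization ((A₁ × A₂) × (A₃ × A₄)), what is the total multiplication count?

(A₁ × A₂): 77×5 by 5×26 → 77×26, cost 77·5·26 = 10010
(A₃ × A₄): 26×33 by 33×75 → 26×75, cost 26·33·75 = 64350
((A₁ × A₂) × (A₃ × A₄)): 77×26 by 26×75 → 77×75, cost 77·26·75 = 150150; cumulative 224510
Total: 224510 scalar multiplications.

224510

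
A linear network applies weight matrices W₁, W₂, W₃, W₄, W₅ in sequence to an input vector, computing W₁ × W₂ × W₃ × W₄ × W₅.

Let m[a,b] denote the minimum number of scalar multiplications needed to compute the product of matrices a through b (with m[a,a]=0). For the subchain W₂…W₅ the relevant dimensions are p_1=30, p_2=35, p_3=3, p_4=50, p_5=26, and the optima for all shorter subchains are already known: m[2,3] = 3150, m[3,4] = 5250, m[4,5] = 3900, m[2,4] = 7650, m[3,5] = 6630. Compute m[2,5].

m[2,5] = min over k∈[2,4] of m[2,k]+m[k+1,5]+p_{1}·p_k·p_{5}.
k=2: 0 + 6630 + 30·35·26 = 33930; k=3: 3150 + 3900 + 30·3·26 = 9390; k=4: 7650 + 0 + 30·50·26 = 46650.
Minimum: 9390 at k=3.

9390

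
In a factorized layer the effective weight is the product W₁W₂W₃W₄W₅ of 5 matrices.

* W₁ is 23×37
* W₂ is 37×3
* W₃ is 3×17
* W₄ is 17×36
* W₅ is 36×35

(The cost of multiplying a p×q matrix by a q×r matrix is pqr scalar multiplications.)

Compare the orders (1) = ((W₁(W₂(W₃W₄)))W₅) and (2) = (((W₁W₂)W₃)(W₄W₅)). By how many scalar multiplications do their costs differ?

Order (1) = ((W₁(W₂(W₃W₄)))W₅): (W₃W₄): 3×17 by 17×36 → 3×36, cost 3·17·36 = 1836; (W₂(W₃W₄)): 37×3 by 3×36 → 37×36, cost 37·3·36 = 3996; cumulative 5832; (W₁(W₂(W₃W₄))): 23×37 by 37×36 → 23×36, cost 23·37·36 = 30636; cumulative 36468; ((W₁(W₂(W₃W₄)))W₅): 23×36 by 36×35 → 23×35, cost 23·36·35 = 28980; cumulative 65448. Total 65448.
Order (2) = (((W₁W₂)W₃)(W₄W₅)): (W₁W₂): 23×37 by 37×3 → 23×3, cost 23·37·3 = 2553; ((W₁W₂)W₃): 23×3 by 3×17 → 23×17, cost 23·3·17 = 1173; cumulative 3726; (W₄W₅): 17×36 by 36×35 → 17×35, cost 17·36·35 = 21420; (((W₁W₂)W₃)(W₄W₅)): 23×17 by 17×35 → 23×35, cost 23·17·35 = 13685; cumulative 38831. Total 38831.
Difference: |65448 − 38831| = 26617.

26617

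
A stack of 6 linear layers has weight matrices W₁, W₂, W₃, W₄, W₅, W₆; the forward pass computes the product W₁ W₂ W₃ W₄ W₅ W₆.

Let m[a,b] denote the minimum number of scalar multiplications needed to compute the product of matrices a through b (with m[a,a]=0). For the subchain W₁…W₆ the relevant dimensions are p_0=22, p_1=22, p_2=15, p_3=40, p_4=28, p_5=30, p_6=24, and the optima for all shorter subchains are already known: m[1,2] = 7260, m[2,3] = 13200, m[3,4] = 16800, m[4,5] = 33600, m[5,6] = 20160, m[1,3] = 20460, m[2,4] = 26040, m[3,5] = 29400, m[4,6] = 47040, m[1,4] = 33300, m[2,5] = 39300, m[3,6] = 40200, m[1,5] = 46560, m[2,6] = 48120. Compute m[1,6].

m[1,6] = min over k∈[1,5] of m[1,k]+m[k+1,6]+p_{0}·p_k·p_{6}.
k=1: 0 + 48120 + 22·22·24 = 59736; k=2: 7260 + 40200 + 22·15·24 = 55380; k=3: 20460 + 47040 + 22·40·24 = 88620; k=4: 33300 + 20160 + 22·28·24 = 68244; k=5: 46560 + 0 + 22·30·24 = 62400.
Minimum: 55380 at k=2.

55380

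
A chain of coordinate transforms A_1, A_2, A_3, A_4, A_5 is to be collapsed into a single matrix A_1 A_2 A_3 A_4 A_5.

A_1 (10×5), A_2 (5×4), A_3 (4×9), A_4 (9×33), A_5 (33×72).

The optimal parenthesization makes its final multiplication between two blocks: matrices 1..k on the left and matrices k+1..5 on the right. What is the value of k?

Adjacent pairs: A_1A_2 = 10·5·4 = 200; A_2A_3 = 5·4·9 = 180; A_3A_4 = 4·9·33 = 1188; A_4A_5 = 9·33·72 = 21384.
Length 3: A_1..A_3: k=1: 0+180+10·5·9=630; k=2: 200+0+10·4·9=560 → min 560 | A_2..A_4: k=2: 0+1188+5·4·33=1848; k=3: 180+0+5·9·33=1665 → min 1665 | A_3..A_5: k=3: 0+21384+4·9·72=23976; k=4: 1188+0+4·33·72=10692 → min 10692.
Length 4: A_1..A_4: k=1: 0+1665+10·5·33=3315; k=2: 200+1188+10·4·33=2708; k=3: 560+0+10·9·33=3530 → min 2708 | A_2..A_5: k=2: 0+10692+5·4·72=12132; k=3: 180+21384+5·9·72=24804; k=4: 1665+0+5·33·72=13545 → min 12132.
Top-level splits: k=1: (A_1..A_1)·(A_2..A_5) → 0+12132+10·5·72 = 15732; k=2: (A_1..A_2)·(A_3..A_5) → 200+10692+10·4·72 = 13772; k=3: (A_1..A_3)·(A_4..A_5) → 560+21384+10·9·72 = 28424; k=4: (A_1..A_4)·(A_5..A_5) → 2708+0+10·33·72 = 26468.
Best split is after A_2, i.e. k = 2.

2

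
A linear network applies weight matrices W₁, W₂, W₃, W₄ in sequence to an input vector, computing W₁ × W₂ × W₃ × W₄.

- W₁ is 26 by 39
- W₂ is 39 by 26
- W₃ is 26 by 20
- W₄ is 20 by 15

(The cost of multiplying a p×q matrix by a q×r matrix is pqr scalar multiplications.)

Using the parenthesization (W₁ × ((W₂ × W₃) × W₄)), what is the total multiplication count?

47190

(W₂ × W₃): 39×26 by 26×20 → 39×20, cost 39·26·20 = 20280
((W₂ × W₃) × W₄): 39×20 by 20×15 → 39×15, cost 39·20·15 = 11700; cumulative 31980
(W₁ × ((W₂ × W₃) × W₄)): 26×39 by 39×15 → 26×15, cost 26·39·15 = 15210; cumulative 47190
Total: 47190 scalar multiplications.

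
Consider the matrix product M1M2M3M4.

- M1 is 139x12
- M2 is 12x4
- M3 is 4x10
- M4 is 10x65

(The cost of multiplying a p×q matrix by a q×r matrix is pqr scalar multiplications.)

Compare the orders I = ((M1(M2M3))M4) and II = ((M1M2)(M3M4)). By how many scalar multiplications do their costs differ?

62098

Order I = ((M1(M2M3))M4): (M2M3): 12×4 by 4×10 → 12×10, cost 12·4·10 = 480; (M1(M2M3)): 139×12 by 12×10 → 139×10, cost 139·12·10 = 16680; cumulative 17160; ((M1(M2M3))M4): 139×10 by 10×65 → 139×65, cost 139·10·65 = 90350; cumulative 107510. Total 107510.
Order II = ((M1M2)(M3M4)): (M1M2): 139×12 by 12×4 → 139×4, cost 139·12·4 = 6672; (M3M4): 4×10 by 10×65 → 4×65, cost 4·10·65 = 2600; ((M1M2)(M3M4)): 139×4 by 4×65 → 139×65, cost 139·4·65 = 36140; cumulative 45412. Total 45412.
Difference: |107510 − 45412| = 62098.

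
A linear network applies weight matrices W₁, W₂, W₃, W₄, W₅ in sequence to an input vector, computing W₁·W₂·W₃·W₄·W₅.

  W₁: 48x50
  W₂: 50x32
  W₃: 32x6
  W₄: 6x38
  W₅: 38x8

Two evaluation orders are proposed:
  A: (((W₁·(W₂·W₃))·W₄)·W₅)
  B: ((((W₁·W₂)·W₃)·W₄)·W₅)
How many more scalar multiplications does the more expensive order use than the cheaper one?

62016

Order A = (((W₁·(W₂·W₃))·W₄)·W₅): (W₂·W₃): 50×32 by 32×6 → 50×6, cost 50·32·6 = 9600; (W₁·(W₂·W₃)): 48×50 by 50×6 → 48×6, cost 48·50·6 = 14400; cumulative 24000; ((W₁·(W₂·W₃))·W₄): 48×6 by 6×38 → 48×38, cost 48·6·38 = 10944; cumulative 34944; (((W₁·(W₂·W₃))·W₄)·W₅): 48×38 by 38×8 → 48×8, cost 48·38·8 = 14592; cumulative 49536. Total 49536.
Order B = ((((W₁·W₂)·W₃)·W₄)·W₅): (W₁·W₂): 48×50 by 50×32 → 48×32, cost 48·50·32 = 76800; ((W₁·W₂)·W₃): 48×32 by 32×6 → 48×6, cost 48·32·6 = 9216; cumulative 86016; (((W₁·W₂)·W₃)·W₄): 48×6 by 6×38 → 48×38, cost 48·6·38 = 10944; cumulative 96960; ((((W₁·W₂)·W₃)·W₄)·W₅): 48×38 by 38×8 → 48×8, cost 48·38·8 = 14592; cumulative 111552. Total 111552.
Difference: |49536 − 111552| = 62016.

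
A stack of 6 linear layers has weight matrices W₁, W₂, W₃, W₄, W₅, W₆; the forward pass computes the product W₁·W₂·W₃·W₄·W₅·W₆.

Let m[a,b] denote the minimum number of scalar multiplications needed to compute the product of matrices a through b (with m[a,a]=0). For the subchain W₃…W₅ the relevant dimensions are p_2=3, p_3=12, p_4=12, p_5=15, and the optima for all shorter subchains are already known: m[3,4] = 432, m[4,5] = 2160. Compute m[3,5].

972

m[3,5] = min over k∈[3,4] of m[3,k]+m[k+1,5]+p_{2}·p_k·p_{5}.
k=3: 0 + 2160 + 3·12·15 = 2700; k=4: 432 + 0 + 3·12·15 = 972.
Minimum: 972 at k=4.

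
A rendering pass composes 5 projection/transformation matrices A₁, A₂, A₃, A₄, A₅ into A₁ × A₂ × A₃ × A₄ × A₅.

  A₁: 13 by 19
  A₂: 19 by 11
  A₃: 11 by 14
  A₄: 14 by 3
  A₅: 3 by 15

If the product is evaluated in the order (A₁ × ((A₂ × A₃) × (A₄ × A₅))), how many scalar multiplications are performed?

11251

(A₂ × A₃): 19×11 by 11×14 → 19×14, cost 19·11·14 = 2926
(A₄ × A₅): 14×3 by 3×15 → 14×15, cost 14·3·15 = 630
((A₂ × A₃) × (A₄ × A₅)): 19×14 by 14×15 → 19×15, cost 19·14·15 = 3990; cumulative 7546
(A₁ × ((A₂ × A₃) × (A₄ × A₅))): 13×19 by 19×15 → 13×15, cost 13·19·15 = 3705; cumulative 11251
Total: 11251 scalar multiplications.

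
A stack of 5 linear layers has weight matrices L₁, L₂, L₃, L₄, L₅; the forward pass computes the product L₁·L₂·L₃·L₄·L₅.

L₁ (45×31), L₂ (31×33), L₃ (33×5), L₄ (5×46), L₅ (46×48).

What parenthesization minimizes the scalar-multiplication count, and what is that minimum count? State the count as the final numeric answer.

33930

Adjacent pairs: L₁L₂ = 45·31·33 = 46035; L₂L₃ = 31·33·5 = 5115; L₃L₄ = 33·5·46 = 7590; L₄L₅ = 5·46·48 = 11040.
Length 3: L₁..L₃: k=1: 0+5115+45·31·5=12090; k=2: 46035+0+45·33·5=53460 → min 12090 | L₂..L₄: k=2: 0+7590+31·33·46=54648; k=3: 5115+0+31·5·46=12245 → min 12245 | L₃..L₅: k=3: 0+11040+33·5·48=18960; k=4: 7590+0+33·46·48=80454 → min 18960.
Length 4: L₁..L₄: k=1: 0+12245+45·31·46=76415; k=2: 46035+7590+45·33·46=121935; k=3: 12090+0+45·5·46=22440 → min 22440 | L₂..L₅: k=2: 0+18960+31·33·48=68064; k=3: 5115+11040+31·5·48=23595; k=4: 12245+0+31·46·48=80693 → min 23595.
Length 5: L₁..L₅: k=1: 0+23595+45·31·48=90555; k=2: 46035+18960+45·33·48=136275; k=3: 12090+11040+45·5·48=33930; k=4: 22440+0+45·46·48=121800 → min 33930.
Optimal parenthesization: ((L₁·(L₂·L₃))·(L₄·L₅)) with cost 33930.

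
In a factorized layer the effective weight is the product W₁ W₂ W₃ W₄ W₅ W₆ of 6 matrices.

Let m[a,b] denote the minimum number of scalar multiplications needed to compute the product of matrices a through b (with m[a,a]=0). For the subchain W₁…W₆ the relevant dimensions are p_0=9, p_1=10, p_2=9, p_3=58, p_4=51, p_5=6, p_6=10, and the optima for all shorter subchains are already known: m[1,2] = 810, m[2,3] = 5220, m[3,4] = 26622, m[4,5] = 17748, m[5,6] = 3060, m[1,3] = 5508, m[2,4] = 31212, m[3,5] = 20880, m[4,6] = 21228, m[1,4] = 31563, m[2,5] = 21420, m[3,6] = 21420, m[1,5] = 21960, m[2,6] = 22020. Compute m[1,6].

m[1,6] = min over k∈[1,5] of m[1,k]+m[k+1,6]+p_{0}·p_k·p_{6}.
k=1: 0 + 22020 + 9·10·10 = 22920; k=2: 810 + 21420 + 9·9·10 = 23040; k=3: 5508 + 21228 + 9·58·10 = 31956; k=4: 31563 + 3060 + 9·51·10 = 39213; k=5: 21960 + 0 + 9·6·10 = 22500.
Minimum: 22500 at k=5.

22500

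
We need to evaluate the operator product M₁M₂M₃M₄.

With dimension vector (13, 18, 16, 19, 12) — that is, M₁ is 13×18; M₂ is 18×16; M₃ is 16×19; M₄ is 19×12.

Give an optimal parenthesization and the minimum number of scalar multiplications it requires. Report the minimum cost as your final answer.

Adjacent pairs: M₁M₂ = 13·18·16 = 3744; M₂M₃ = 18·16·19 = 5472; M₃M₄ = 16·19·12 = 3648.
Length 3: M₁..M₃: k=1: 0+5472+13·18·19=9918; k=2: 3744+0+13·16·19=7696 → min 7696 | M₂..M₄: k=2: 0+3648+18·16·12=7104; k=3: 5472+0+18·19·12=9576 → min 7104.
Length 4: M₁..M₄: k=1: 0+7104+13·18·12=9912; k=2: 3744+3648+13·16·12=9888; k=3: 7696+0+13·19·12=10660 → min 9888.
Optimal parenthesization: ((M₁M₂)(M₃M₄)) with cost 9888.

9888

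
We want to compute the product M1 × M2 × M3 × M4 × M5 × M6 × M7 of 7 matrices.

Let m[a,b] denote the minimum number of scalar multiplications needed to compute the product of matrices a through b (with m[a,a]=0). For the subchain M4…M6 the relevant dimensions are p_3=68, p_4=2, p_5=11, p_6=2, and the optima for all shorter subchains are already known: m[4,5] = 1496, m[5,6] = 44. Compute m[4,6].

m[4,6] = min over k∈[4,5] of m[4,k]+m[k+1,6]+p_{3}·p_k·p_{6}.
k=4: 0 + 44 + 68·2·2 = 316; k=5: 1496 + 0 + 68·11·2 = 2992.
Minimum: 316 at k=4.

316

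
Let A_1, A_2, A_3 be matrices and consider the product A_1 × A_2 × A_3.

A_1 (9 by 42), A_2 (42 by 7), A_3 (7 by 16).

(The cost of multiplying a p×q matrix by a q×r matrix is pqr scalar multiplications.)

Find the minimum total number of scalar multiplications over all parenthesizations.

Order (A_1 × (A_2 × A_3)): (A_2 × A_3): 42×7 by 7×16 → 42×16, cost 42·7·16 = 4704; (A_1 × (A_2 × A_3)): 9×42 by 42×16 → 9×16, cost 9·42·16 = 6048; cumulative 10752. Total 10752.
Order ((A_1 × A_2) × A_3): (A_1 × A_2): 9×42 by 42×7 → 9×7, cost 9·42·7 = 2646; ((A_1 × A_2) × A_3): 9×7 by 7×16 → 9×16, cost 9·7·16 = 1008; cumulative 3654. Total 3654.
Minimum: 3654.

3654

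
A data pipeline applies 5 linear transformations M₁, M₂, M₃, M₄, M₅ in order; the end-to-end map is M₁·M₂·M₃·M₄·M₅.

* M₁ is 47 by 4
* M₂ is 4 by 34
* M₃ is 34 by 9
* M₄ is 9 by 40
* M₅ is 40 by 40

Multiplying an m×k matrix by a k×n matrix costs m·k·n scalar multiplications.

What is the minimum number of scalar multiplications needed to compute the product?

16584

Adjacent pairs: M₁M₂ = 47·4·34 = 6392; M₂M₃ = 4·34·9 = 1224; M₃M₄ = 34·9·40 = 12240; M₄M₅ = 9·40·40 = 14400.
Length 3: M₁..M₃: k=1: 0+1224+47·4·9=2916; k=2: 6392+0+47·34·9=20774 → min 2916 | M₂..M₄: k=2: 0+12240+4·34·40=17680; k=3: 1224+0+4·9·40=2664 → min 2664 | M₃..M₅: k=3: 0+14400+34·9·40=26640; k=4: 12240+0+34·40·40=66640 → min 26640.
Length 4: M₁..M₄: k=1: 0+2664+47·4·40=10184; k=2: 6392+12240+47·34·40=82552; k=3: 2916+0+47·9·40=19836 → min 10184 | M₂..M₅: k=2: 0+26640+4·34·40=32080; k=3: 1224+14400+4·9·40=17064; k=4: 2664+0+4·40·40=9064 → min 9064.
Length 5: M₁..M₅: k=1: 0+9064+47·4·40=16584; k=2: 6392+26640+47·34·40=96952; k=3: 2916+14400+47·9·40=34236; k=4: 10184+0+47·40·40=85384 → min 16584.
Optimal order: (M₁·(((M₂·M₃)·M₄)·M₅)) with cost 16584.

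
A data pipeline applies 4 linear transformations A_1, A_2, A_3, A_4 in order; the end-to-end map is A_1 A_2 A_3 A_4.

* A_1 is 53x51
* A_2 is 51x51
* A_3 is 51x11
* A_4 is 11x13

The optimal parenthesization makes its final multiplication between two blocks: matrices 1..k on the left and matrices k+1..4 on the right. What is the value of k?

3

Adjacent pairs: A_1A_2 = 53·51·51 = 137853; A_2A_3 = 51·51·11 = 28611; A_3A_4 = 51·11·13 = 7293.
Length 3: A_1..A_3: k=1: 0+28611+53·51·11=58344; k=2: 137853+0+53·51·11=167586 → min 58344 | A_2..A_4: k=2: 0+7293+51·51·13=41106; k=3: 28611+0+51·11·13=35904 → min 35904.
Top-level splits: k=1: (A_1..A_1)·(A_2..A_4) → 0+35904+53·51·13 = 71043; k=2: (A_1..A_2)·(A_3..A_4) → 137853+7293+53·51·13 = 180285; k=3: (A_1..A_3)·(A_4..A_4) → 58344+0+53·11·13 = 65923.
Best split is after A_3, i.e. k = 3.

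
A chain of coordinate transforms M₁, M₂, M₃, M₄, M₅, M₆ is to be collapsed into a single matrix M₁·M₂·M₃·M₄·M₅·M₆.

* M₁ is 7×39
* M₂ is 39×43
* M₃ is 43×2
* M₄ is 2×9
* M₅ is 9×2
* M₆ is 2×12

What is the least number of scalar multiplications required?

Adjacent pairs: M₁M₂ = 7·39·43 = 11739; M₂M₃ = 39·43·2 = 3354; M₃M₄ = 43·2·9 = 774; M₄M₅ = 2·9·2 = 36; M₅M₆ = 9·2·12 = 216.
Length 3: M₁..M₃: k=1: 0+3354+7·39·2=3900; k=2: 11739+0+7·43·2=12341 → min 3900 | M₂..M₄: k=2: 0+774+39·43·9=15867; k=3: 3354+0+39·2·9=4056 → min 4056 | M₃..M₅: k=3: 0+36+43·2·2=208; k=4: 774+0+43·9·2=1548 → min 208 | M₄..M₆: k=4: 0+216+2·9·12=432; k=5: 36+0+2·2·12=84 → min 84.
Length 4: M₁..M₄: k=1: 0+4056+7·39·9=6513; k=2: 11739+774+7·43·9=15222; k=3: 3900+0+7·2·9=4026 → min 4026 | M₂..M₅: k=2: 0+208+39·43·2=3562; k=3: 3354+36+39·2·2=3546; k=4: 4056+0+39·9·2=4758 → min 3546 | M₃..M₆: k=3: 0+84+43·2·12=1116; k=4: 774+216+43·9·12=5634; k=5: 208+0+43·2·12=1240 → min 1116.
Length 5: M₁..M₅: k=1: 0+3546+7·39·2=4092; k=2: 11739+208+7·43·2=12549; k=3: 3900+36+7·2·2=3964; k=4: 4026+0+7·9·2=4152 → min 3964 | M₂..M₆: k=2: 0+1116+39·43·12=21240; k=3: 3354+84+39·2·12=4374; k=4: 4056+216+39·9·12=8484; k=5: 3546+0+39·2·12=4482 → min 4374.
Length 6: M₁..M₆: k=1: 0+4374+7·39·12=7650; k=2: 11739+1116+7·43·12=16467; k=3: 3900+84+7·2·12=4152; k=4: 4026+216+7·9·12=4998; k=5: 3964+0+7·2·12=4132 → min 4132.
Optimal order: (((M₁·(M₂·M₃))·(M₄·M₅))·M₆) with cost 4132.

4132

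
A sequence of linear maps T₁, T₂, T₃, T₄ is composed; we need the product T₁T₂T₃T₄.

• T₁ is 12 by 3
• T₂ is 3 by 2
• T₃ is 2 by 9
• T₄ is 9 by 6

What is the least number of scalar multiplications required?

324

Adjacent pairs: T₁T₂ = 12·3·2 = 72; T₂T₃ = 3·2·9 = 54; T₃T₄ = 2·9·6 = 108.
Length 3: T₁..T₃: k=1: 0+54+12·3·9=378; k=2: 72+0+12·2·9=288 → min 288 | T₂..T₄: k=2: 0+108+3·2·6=144; k=3: 54+0+3·9·6=216 → min 144.
Length 4: T₁..T₄: k=1: 0+144+12·3·6=360; k=2: 72+108+12·2·6=324; k=3: 288+0+12·9·6=936 → min 324.
Optimal order: ((T₁T₂)(T₃T₄)) with cost 324.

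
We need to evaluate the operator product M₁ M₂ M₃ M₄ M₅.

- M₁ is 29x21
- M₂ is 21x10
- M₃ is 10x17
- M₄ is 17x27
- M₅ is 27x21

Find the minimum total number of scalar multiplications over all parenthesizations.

Adjacent pairs: M₁M₂ = 29·21·10 = 6090; M₂M₃ = 21·10·17 = 3570; M₃M₄ = 10·17·27 = 4590; M₄M₅ = 17·27·21 = 9639.
Length 3: M₁..M₃: k=1: 0+3570+29·21·17=13923; k=2: 6090+0+29·10·17=11020 → min 11020 | M₂..M₄: k=2: 0+4590+21·10·27=10260; k=3: 3570+0+21·17·27=13209 → min 10260 | M₃..M₅: k=3: 0+9639+10·17·21=13209; k=4: 4590+0+10·27·21=10260 → min 10260.
Length 4: M₁..M₄: k=1: 0+10260+29·21·27=26703; k=2: 6090+4590+29·10·27=18510; k=3: 11020+0+29·17·27=24331 → min 18510 | M₂..M₅: k=2: 0+10260+21·10·21=14670; k=3: 3570+9639+21·17·21=20706; k=4: 10260+0+21·27·21=22167 → min 14670.
Length 5: M₁..M₅: k=1: 0+14670+29·21·21=27459; k=2: 6090+10260+29·10·21=22440; k=3: 11020+9639+29·17·21=31012; k=4: 18510+0+29·27·21=34953 → min 22440.
Optimal order: ((M₁ M₂) ((M₃ M₄) M₅)) with cost 22440.

22440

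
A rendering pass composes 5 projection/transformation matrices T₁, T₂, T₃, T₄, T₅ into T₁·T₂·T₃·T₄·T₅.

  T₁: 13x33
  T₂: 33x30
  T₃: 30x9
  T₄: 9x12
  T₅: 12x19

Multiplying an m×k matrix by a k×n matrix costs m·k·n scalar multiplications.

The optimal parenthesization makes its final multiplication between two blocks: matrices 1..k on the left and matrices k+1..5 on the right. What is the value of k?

Adjacent pairs: T₁T₂ = 13·33·30 = 12870; T₂T₃ = 33·30·9 = 8910; T₃T₄ = 30·9·12 = 3240; T₄T₅ = 9·12·19 = 2052.
Length 3: T₁..T₃: k=1: 0+8910+13·33·9=12771; k=2: 12870+0+13·30·9=16380 → min 12771 | T₂..T₄: k=2: 0+3240+33·30·12=15120; k=3: 8910+0+33·9·12=12474 → min 12474 | T₃..T₅: k=3: 0+2052+30·9·19=7182; k=4: 3240+0+30·12·19=10080 → min 7182.
Length 4: T₁..T₄: k=1: 0+12474+13·33·12=17622; k=2: 12870+3240+13·30·12=20790; k=3: 12771+0+13·9·12=14175 → min 14175 | T₂..T₅: k=2: 0+7182+33·30·19=25992; k=3: 8910+2052+33·9·19=16605; k=4: 12474+0+33·12·19=19998 → min 16605.
Top-level splits: k=1: (T₁..T₁)·(T₂..T₅) → 0+16605+13·33·19 = 24756; k=2: (T₁..T₂)·(T₃..T₅) → 12870+7182+13·30·19 = 27462; k=3: (T₁..T₃)·(T₄..T₅) → 12771+2052+13·9·19 = 17046; k=4: (T₁..T₄)·(T₅..T₅) → 14175+0+13·12·19 = 17139.
Best split is after T₃, i.e. k = 3.

3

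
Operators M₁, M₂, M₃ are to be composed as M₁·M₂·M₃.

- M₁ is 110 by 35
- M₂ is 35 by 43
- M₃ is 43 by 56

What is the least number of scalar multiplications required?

Order (M₁·(M₂·M₃)): (M₂·M₃): 35×43 by 43×56 → 35×56, cost 35·43·56 = 84280; (M₁·(M₂·M₃)): 110×35 by 35×56 → 110×56, cost 110·35·56 = 215600; cumulative 299880. Total 299880.
Order ((M₁·M₂)·M₃): (M₁·M₂): 110×35 by 35×43 → 110×43, cost 110·35·43 = 165550; ((M₁·M₂)·M₃): 110×43 by 43×56 → 110×56, cost 110·43·56 = 264880; cumulative 430430. Total 430430.
Minimum: 299880.

299880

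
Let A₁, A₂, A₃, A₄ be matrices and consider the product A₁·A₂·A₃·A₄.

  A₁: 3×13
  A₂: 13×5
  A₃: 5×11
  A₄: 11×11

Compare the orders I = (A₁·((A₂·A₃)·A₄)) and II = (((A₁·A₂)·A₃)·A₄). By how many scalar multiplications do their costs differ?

Order I = (A₁·((A₂·A₃)·A₄)): (A₂·A₃): 13×5 by 5×11 → 13×11, cost 13·5·11 = 715; ((A₂·A₃)·A₄): 13×11 by 11×11 → 13×11, cost 13·11·11 = 1573; cumulative 2288; (A₁·((A₂·A₃)·A₄)): 3×13 by 13×11 → 3×11, cost 3·13·11 = 429; cumulative 2717. Total 2717.
Order II = (((A₁·A₂)·A₃)·A₄): (A₁·A₂): 3×13 by 13×5 → 3×5, cost 3·13·5 = 195; ((A₁·A₂)·A₃): 3×5 by 5×11 → 3×11, cost 3·5·11 = 165; cumulative 360; (((A₁·A₂)·A₃)·A₄): 3×11 by 11×11 → 3×11, cost 3·11·11 = 363; cumulative 723. Total 723.
Difference: |2717 − 723| = 1994.

1994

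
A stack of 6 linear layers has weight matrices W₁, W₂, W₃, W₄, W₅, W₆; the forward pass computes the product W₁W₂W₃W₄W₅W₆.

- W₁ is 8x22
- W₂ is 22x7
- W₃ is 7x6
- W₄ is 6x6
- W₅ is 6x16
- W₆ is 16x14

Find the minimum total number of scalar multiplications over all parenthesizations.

Adjacent pairs: W₁W₂ = 8·22·7 = 1232; W₂W₃ = 22·7·6 = 924; W₃W₄ = 7·6·6 = 252; W₄W₅ = 6·6·16 = 576; W₅W₆ = 6·16·14 = 1344.
Length 3: W₁..W₃: k=1: 0+924+8·22·6=1980; k=2: 1232+0+8·7·6=1568 → min 1568 | W₂..W₄: k=2: 0+252+22·7·6=1176; k=3: 924+0+22·6·6=1716 → min 1176 | W₃..W₅: k=3: 0+576+7·6·16=1248; k=4: 252+0+7·6·16=924 → min 924 | W₄..W₆: k=4: 0+1344+6·6·14=1848; k=5: 576+0+6·16·14=1920 → min 1848.
Length 4: W₁..W₄: k=1: 0+1176+8·22·6=2232; k=2: 1232+252+8·7·6=1820; k=3: 1568+0+8·6·6=1856 → min 1820 | W₂..W₅: k=2: 0+924+22·7·16=3388; k=3: 924+576+22·6·16=3612; k=4: 1176+0+22·6·16=3288 → min 3288 | W₃..W₆: k=3: 0+1848+7·6·14=2436; k=4: 252+1344+7·6·14=2184; k=5: 924+0+7·16·14=2492 → min 2184.
Length 5: W₁..W₅: k=1: 0+3288+8·22·16=6104; k=2: 1232+924+8·7·16=3052; k=3: 1568+576+8·6·16=2912; k=4: 1820+0+8·6·16=2588 → min 2588 | W₂..W₆: k=2: 0+2184+22·7·14=4340; k=3: 924+1848+22·6·14=4620; k=4: 1176+1344+22·6·14=4368; k=5: 3288+0+22·16·14=8216 → min 4340.
Length 6: W₁..W₆: k=1: 0+4340+8·22·14=6804; k=2: 1232+2184+8·7·14=4200; k=3: 1568+1848+8·6·14=4088; k=4: 1820+1344+8·6·14=3836; k=5: 2588+0+8·16·14=4380 → min 3836.
Optimal order: (((W₁W₂)(W₃W₄))(W₅W₆)) with cost 3836.

3836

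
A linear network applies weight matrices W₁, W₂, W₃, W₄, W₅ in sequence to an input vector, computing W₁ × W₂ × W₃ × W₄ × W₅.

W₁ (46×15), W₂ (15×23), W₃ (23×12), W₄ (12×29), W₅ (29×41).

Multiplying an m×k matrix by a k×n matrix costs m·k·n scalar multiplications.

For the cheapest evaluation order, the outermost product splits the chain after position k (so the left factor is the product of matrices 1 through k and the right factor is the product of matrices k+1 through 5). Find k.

Adjacent pairs: W₁W₂ = 46·15·23 = 15870; W₂W₃ = 15·23·12 = 4140; W₃W₄ = 23·12·29 = 8004; W₄W₅ = 12·29·41 = 14268.
Length 3: W₁..W₃: k=1: 0+4140+46·15·12=12420; k=2: 15870+0+46·23·12=28566 → min 12420 | W₂..W₄: k=2: 0+8004+15·23·29=18009; k=3: 4140+0+15·12·29=9360 → min 9360 | W₃..W₅: k=3: 0+14268+23·12·41=25584; k=4: 8004+0+23·29·41=35351 → min 25584.
Length 4: W₁..W₄: k=1: 0+9360+46·15·29=29370; k=2: 15870+8004+46·23·29=54556; k=3: 12420+0+46·12·29=28428 → min 28428 | W₂..W₅: k=2: 0+25584+15·23·41=39729; k=3: 4140+14268+15·12·41=25788; k=4: 9360+0+15·29·41=27195 → min 25788.
Top-level splits: k=1: (W₁..W₁)·(W₂..W₅) → 0+25788+46·15·41 = 54078; k=2: (W₁..W₂)·(W₃..W₅) → 15870+25584+46·23·41 = 84832; k=3: (W₁..W₃)·(W₄..W₅) → 12420+14268+46·12·41 = 49320; k=4: (W₁..W₄)·(W₅..W₅) → 28428+0+46·29·41 = 83122.
Best split is after W₃, i.e. k = 3.

3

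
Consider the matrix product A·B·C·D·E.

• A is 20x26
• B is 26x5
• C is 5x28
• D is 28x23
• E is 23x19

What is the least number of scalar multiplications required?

9905

Adjacent pairs: AB = 20·26·5 = 2600; BC = 26·5·28 = 3640; CD = 5·28·23 = 3220; DE = 28·23·19 = 12236.
Length 3: A..C: k=1: 0+3640+20·26·28=18200; k=2: 2600+0+20·5·28=5400 → min 5400 | B..D: k=2: 0+3220+26·5·23=6210; k=3: 3640+0+26·28·23=20384 → min 6210 | C..E: k=3: 0+12236+5·28·19=14896; k=4: 3220+0+5·23·19=5405 → min 5405.
Length 4: A..D: k=1: 0+6210+20·26·23=18170; k=2: 2600+3220+20·5·23=8120; k=3: 5400+0+20·28·23=18280 → min 8120 | B..E: k=2: 0+5405+26·5·19=7875; k=3: 3640+12236+26·28·19=29708; k=4: 6210+0+26·23·19=17572 → min 7875.
Length 5: A..E: k=1: 0+7875+20·26·19=17755; k=2: 2600+5405+20·5·19=9905; k=3: 5400+12236+20·28·19=28276; k=4: 8120+0+20·23·19=16860 → min 9905.
Optimal order: ((A·B)·((C·D)·E)) with cost 9905.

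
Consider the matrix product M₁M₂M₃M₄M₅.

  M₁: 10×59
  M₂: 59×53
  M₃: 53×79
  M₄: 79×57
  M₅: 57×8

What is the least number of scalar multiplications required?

99256

Adjacent pairs: M₁M₂ = 10·59·53 = 31270; M₂M₃ = 59·53·79 = 247033; M₃M₄ = 53·79·57 = 238659; M₄M₅ = 79·57·8 = 36024.
Length 3: M₁..M₃: k=1: 0+247033+10·59·79=293643; k=2: 31270+0+10·53·79=73140 → min 73140 | M₂..M₄: k=2: 0+238659+59·53·57=416898; k=3: 247033+0+59·79·57=512710 → min 416898 | M₃..M₅: k=3: 0+36024+53·79·8=69520; k=4: 238659+0+53·57·8=262827 → min 69520.
Length 4: M₁..M₄: k=1: 0+416898+10·59·57=450528; k=2: 31270+238659+10·53·57=300139; k=3: 73140+0+10·79·57=118170 → min 118170 | M₂..M₅: k=2: 0+69520+59·53·8=94536; k=3: 247033+36024+59·79·8=320345; k=4: 416898+0+59·57·8=443802 → min 94536.
Length 5: M₁..M₅: k=1: 0+94536+10·59·8=99256; k=2: 31270+69520+10·53·8=105030; k=3: 73140+36024+10·79·8=115484; k=4: 118170+0+10·57·8=122730 → min 99256.
Optimal order: (M₁(M₂(M₃(M₄M₅)))) with cost 99256.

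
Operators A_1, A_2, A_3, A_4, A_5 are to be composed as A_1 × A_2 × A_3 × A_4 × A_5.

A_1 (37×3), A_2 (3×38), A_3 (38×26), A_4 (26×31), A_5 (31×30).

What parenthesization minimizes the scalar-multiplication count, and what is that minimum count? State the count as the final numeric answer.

Adjacent pairs: A_1A_2 = 37·3·38 = 4218; A_2A_3 = 3·38·26 = 2964; A_3A_4 = 38·26·31 = 30628; A_4A_5 = 26·31·30 = 24180.
Length 3: A_1..A_3: k=1: 0+2964+37·3·26=5850; k=2: 4218+0+37·38·26=40774 → min 5850 | A_2..A_4: k=2: 0+30628+3·38·31=34162; k=3: 2964+0+3·26·31=5382 → min 5382 | A_3..A_5: k=3: 0+24180+38·26·30=53820; k=4: 30628+0+38·31·30=65968 → min 53820.
Length 4: A_1..A_4: k=1: 0+5382+37·3·31=8823; k=2: 4218+30628+37·38·31=78432; k=3: 5850+0+37·26·31=35672 → min 8823 | A_2..A_5: k=2: 0+53820+3·38·30=57240; k=3: 2964+24180+3·26·30=29484; k=4: 5382+0+3·31·30=8172 → min 8172.
Length 5: A_1..A_5: k=1: 0+8172+37·3·30=11502; k=2: 4218+53820+37·38·30=100218; k=3: 5850+24180+37·26·30=58890; k=4: 8823+0+37·31·30=43233 → min 11502.
Optimal parenthesization: (A_1 × (((A_2 × A_3) × A_4) × A_5)) with cost 11502.

11502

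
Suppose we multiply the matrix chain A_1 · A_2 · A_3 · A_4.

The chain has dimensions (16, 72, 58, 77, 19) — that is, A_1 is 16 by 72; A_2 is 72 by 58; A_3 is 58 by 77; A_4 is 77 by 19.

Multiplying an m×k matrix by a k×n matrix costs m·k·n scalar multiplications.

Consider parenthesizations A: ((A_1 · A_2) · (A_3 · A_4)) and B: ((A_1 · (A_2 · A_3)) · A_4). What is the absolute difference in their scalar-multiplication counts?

Order A = ((A_1 · A_2) · (A_3 · A_4)): (A_1 · A_2): 16×72 by 72×58 → 16×58, cost 16·72·58 = 66816; (A_3 · A_4): 58×77 by 77×19 → 58×19, cost 58·77·19 = 84854; ((A_1 · A_2) · (A_3 · A_4)): 16×58 by 58×19 → 16×19, cost 16·58·19 = 17632; cumulative 169302. Total 169302.
Order B = ((A_1 · (A_2 · A_3)) · A_4): (A_2 · A_3): 72×58 by 58×77 → 72×77, cost 72·58·77 = 321552; (A_1 · (A_2 · A_3)): 16×72 by 72×77 → 16×77, cost 16·72·77 = 88704; cumulative 410256; ((A_1 · (A_2 · A_3)) · A_4): 16×77 by 77×19 → 16×19, cost 16·77·19 = 23408; cumulative 433664. Total 433664.
Difference: |169302 − 433664| = 264362.

264362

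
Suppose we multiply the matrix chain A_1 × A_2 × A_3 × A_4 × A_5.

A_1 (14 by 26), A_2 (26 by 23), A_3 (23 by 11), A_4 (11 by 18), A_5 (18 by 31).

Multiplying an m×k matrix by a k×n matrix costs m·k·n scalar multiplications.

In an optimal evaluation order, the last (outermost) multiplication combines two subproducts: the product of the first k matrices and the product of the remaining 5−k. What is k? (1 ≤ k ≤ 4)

4

Adjacent pairs: A_1A_2 = 14·26·23 = 8372; A_2A_3 = 26·23·11 = 6578; A_3A_4 = 23·11·18 = 4554; A_4A_5 = 11·18·31 = 6138.
Length 3: A_1..A_3: k=1: 0+6578+14·26·11=10582; k=2: 8372+0+14·23·11=11914 → min 10582 | A_2..A_4: k=2: 0+4554+26·23·18=15318; k=3: 6578+0+26·11·18=11726 → min 11726 | A_3..A_5: k=3: 0+6138+23·11·31=13981; k=4: 4554+0+23·18·31=17388 → min 13981.
Length 4: A_1..A_4: k=1: 0+11726+14·26·18=18278; k=2: 8372+4554+14·23·18=18722; k=3: 10582+0+14·11·18=13354 → min 13354 | A_2..A_5: k=2: 0+13981+26·23·31=32519; k=3: 6578+6138+26·11·31=21582; k=4: 11726+0+26·18·31=26234 → min 21582.
Top-level splits: k=1: (A_1..A_1)·(A_2..A_5) → 0+21582+14·26·31 = 32866; k=2: (A_1..A_2)·(A_3..A_5) → 8372+13981+14·23·31 = 32335; k=3: (A_1..A_3)·(A_4..A_5) → 10582+6138+14·11·31 = 21494; k=4: (A_1..A_4)·(A_5..A_5) → 13354+0+14·18·31 = 21166.
Best split is after A_4, i.e. k = 4.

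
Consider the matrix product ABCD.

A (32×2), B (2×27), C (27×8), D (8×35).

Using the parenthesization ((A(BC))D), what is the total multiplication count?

(BC): 2×27 by 27×8 → 2×8, cost 2·27·8 = 432
(A(BC)): 32×2 by 2×8 → 32×8, cost 32·2·8 = 512; cumulative 944
((A(BC))D): 32×8 by 8×35 → 32×35, cost 32·8·35 = 8960; cumulative 9904
Total: 9904 scalar multiplications.

9904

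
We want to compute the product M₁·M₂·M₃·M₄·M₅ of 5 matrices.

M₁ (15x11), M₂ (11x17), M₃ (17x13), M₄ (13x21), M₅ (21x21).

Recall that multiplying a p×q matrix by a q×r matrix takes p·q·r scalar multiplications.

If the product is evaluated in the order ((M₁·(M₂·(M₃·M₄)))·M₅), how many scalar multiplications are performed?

18648

(M₃·M₄): 17×13 by 13×21 → 17×21, cost 17·13·21 = 4641
(M₂·(M₃·M₄)): 11×17 by 17×21 → 11×21, cost 11·17·21 = 3927; cumulative 8568
(M₁·(M₂·(M₃·M₄))): 15×11 by 11×21 → 15×21, cost 15·11·21 = 3465; cumulative 12033
((M₁·(M₂·(M₃·M₄)))·M₅): 15×21 by 21×21 → 15×21, cost 15·21·21 = 6615; cumulative 18648
Total: 18648 scalar multiplications.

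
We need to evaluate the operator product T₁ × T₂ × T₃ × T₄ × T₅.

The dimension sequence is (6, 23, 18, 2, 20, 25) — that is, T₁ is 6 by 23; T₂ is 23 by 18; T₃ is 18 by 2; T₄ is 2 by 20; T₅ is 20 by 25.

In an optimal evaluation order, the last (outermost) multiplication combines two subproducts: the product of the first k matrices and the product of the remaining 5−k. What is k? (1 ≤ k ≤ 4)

3

Adjacent pairs: T₁T₂ = 6·23·18 = 2484; T₂T₃ = 23·18·2 = 828; T₃T₄ = 18·2·20 = 720; T₄T₅ = 2·20·25 = 1000.
Length 3: T₁..T₃: k=1: 0+828+6·23·2=1104; k=2: 2484+0+6·18·2=2700 → min 1104 | T₂..T₄: k=2: 0+720+23·18·20=9000; k=3: 828+0+23·2·20=1748 → min 1748 | T₃..T₅: k=3: 0+1000+18·2·25=1900; k=4: 720+0+18·20·25=9720 → min 1900.
Length 4: T₁..T₄: k=1: 0+1748+6·23·20=4508; k=2: 2484+720+6·18·20=5364; k=3: 1104+0+6·2·20=1344 → min 1344 | T₂..T₅: k=2: 0+1900+23·18·25=12250; k=3: 828+1000+23·2·25=2978; k=4: 1748+0+23·20·25=13248 → min 2978.
Top-level splits: k=1: (T₁..T₁)·(T₂..T₅) → 0+2978+6·23·25 = 6428; k=2: (T₁..T₂)·(T₃..T₅) → 2484+1900+6·18·25 = 7084; k=3: (T₁..T₃)·(T₄..T₅) → 1104+1000+6·2·25 = 2404; k=4: (T₁..T₄)·(T₅..T₅) → 1344+0+6·20·25 = 4344.
Best split is after T₃, i.e. k = 3.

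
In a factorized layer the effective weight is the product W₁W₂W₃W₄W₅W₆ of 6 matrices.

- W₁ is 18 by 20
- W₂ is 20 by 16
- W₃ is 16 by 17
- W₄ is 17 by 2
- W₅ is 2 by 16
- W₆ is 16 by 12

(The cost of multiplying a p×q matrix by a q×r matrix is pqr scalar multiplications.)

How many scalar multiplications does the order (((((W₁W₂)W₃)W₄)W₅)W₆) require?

(W₁W₂): 18×20 by 20×16 → 18×16, cost 18·20·16 = 5760
((W₁W₂)W₃): 18×16 by 16×17 → 18×17, cost 18·16·17 = 4896; cumulative 10656
(((W₁W₂)W₃)W₄): 18×17 by 17×2 → 18×2, cost 18·17·2 = 612; cumulative 11268
((((W₁W₂)W₃)W₄)W₅): 18×2 by 2×16 → 18×16, cost 18·2·16 = 576; cumulative 11844
(((((W₁W₂)W₃)W₄)W₅)W₆): 18×16 by 16×12 → 18×12, cost 18·16·12 = 3456; cumulative 15300
Total: 15300 scalar multiplications.

15300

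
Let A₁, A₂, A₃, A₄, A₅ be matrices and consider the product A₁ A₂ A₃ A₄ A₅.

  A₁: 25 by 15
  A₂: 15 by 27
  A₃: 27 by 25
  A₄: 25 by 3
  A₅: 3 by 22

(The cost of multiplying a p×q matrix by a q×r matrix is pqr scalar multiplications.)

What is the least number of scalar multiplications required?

Adjacent pairs: A₁A₂ = 25·15·27 = 10125; A₂A₃ = 15·27·25 = 10125; A₃A₄ = 27·25·3 = 2025; A₄A₅ = 25·3·22 = 1650.
Length 3: A₁..A₃: k=1: 0+10125+25·15·25=19500; k=2: 10125+0+25·27·25=27000 → min 19500 | A₂..A₄: k=2: 0+2025+15·27·3=3240; k=3: 10125+0+15·25·3=11250 → min 3240 | A₃..A₅: k=3: 0+1650+27·25·22=16500; k=4: 2025+0+27·3·22=3807 → min 3807.
Length 4: A₁..A₄: k=1: 0+3240+25·15·3=4365; k=2: 10125+2025+25·27·3=14175; k=3: 19500+0+25·25·3=21375 → min 4365 | A₂..A₅: k=2: 0+3807+15·27·22=12717; k=3: 10125+1650+15·25·22=20025; k=4: 3240+0+15·3·22=4230 → min 4230.
Length 5: A₁..A₅: k=1: 0+4230+25·15·22=12480; k=2: 10125+3807+25·27·22=28782; k=3: 19500+1650+25·25·22=34900; k=4: 4365+0+25·3·22=6015 → min 6015.
Optimal order: ((A₁ (A₂ (A₃ A₄))) A₅) with cost 6015.

6015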